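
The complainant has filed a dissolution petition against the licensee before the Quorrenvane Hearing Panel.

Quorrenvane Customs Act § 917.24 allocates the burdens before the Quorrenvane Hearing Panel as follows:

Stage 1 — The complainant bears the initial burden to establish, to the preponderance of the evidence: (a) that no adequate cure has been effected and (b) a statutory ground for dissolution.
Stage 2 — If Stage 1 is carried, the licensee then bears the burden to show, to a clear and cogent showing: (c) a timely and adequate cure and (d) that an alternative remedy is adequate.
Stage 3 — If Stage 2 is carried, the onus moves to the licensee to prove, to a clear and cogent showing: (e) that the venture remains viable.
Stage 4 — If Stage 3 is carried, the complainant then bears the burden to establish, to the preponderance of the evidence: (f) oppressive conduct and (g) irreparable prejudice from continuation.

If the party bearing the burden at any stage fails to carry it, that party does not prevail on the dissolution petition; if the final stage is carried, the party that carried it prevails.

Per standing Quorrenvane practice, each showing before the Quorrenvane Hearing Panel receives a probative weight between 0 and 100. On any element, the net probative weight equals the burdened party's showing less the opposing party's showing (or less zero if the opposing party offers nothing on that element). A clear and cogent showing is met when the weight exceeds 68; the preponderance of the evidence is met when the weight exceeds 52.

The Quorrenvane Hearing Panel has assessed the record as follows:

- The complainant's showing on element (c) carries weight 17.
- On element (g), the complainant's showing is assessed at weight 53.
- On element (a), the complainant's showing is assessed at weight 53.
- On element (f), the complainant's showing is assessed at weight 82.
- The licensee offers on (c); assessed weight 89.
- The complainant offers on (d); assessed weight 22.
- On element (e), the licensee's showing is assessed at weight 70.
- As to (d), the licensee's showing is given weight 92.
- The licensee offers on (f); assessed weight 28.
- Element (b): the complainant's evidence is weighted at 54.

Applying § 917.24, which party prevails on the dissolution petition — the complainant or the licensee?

complainant

Stage 1 — burden on complainant; standard: the preponderance of the evidence (weight exceeds 52).
    (a): 53 > 52 [met]
    (b): 54 > 52 [met]
  All elements met. The burden passes to the licensee.
Stage 2 — burden on licensee; standard: a clear and cogent showing (weight exceeds 68).
    (c): 89 − 17 = 72 > 68 [met]
    (d): 92 − 22 = 70 > 68 [met]
  Stage 2 carried; the burden remains with the licensee.
Stage 3 — burden on licensee; standard: a clear and cogent showing (weight exceeds 68).
    (e): 70 > 68 [met]
  The licensee carries Stage 3; the complainant now bears the burden.
Stage 4 — burden on complainant; standard: the preponderance of the evidence (weight exceeds 52).
    (f): 82 − 28 = 54 > 52 [met]
    (g): 53 > 52 [met]
  Stage 4 carried; the final stage is satisfied.
Every stage carried; the complainant prevails.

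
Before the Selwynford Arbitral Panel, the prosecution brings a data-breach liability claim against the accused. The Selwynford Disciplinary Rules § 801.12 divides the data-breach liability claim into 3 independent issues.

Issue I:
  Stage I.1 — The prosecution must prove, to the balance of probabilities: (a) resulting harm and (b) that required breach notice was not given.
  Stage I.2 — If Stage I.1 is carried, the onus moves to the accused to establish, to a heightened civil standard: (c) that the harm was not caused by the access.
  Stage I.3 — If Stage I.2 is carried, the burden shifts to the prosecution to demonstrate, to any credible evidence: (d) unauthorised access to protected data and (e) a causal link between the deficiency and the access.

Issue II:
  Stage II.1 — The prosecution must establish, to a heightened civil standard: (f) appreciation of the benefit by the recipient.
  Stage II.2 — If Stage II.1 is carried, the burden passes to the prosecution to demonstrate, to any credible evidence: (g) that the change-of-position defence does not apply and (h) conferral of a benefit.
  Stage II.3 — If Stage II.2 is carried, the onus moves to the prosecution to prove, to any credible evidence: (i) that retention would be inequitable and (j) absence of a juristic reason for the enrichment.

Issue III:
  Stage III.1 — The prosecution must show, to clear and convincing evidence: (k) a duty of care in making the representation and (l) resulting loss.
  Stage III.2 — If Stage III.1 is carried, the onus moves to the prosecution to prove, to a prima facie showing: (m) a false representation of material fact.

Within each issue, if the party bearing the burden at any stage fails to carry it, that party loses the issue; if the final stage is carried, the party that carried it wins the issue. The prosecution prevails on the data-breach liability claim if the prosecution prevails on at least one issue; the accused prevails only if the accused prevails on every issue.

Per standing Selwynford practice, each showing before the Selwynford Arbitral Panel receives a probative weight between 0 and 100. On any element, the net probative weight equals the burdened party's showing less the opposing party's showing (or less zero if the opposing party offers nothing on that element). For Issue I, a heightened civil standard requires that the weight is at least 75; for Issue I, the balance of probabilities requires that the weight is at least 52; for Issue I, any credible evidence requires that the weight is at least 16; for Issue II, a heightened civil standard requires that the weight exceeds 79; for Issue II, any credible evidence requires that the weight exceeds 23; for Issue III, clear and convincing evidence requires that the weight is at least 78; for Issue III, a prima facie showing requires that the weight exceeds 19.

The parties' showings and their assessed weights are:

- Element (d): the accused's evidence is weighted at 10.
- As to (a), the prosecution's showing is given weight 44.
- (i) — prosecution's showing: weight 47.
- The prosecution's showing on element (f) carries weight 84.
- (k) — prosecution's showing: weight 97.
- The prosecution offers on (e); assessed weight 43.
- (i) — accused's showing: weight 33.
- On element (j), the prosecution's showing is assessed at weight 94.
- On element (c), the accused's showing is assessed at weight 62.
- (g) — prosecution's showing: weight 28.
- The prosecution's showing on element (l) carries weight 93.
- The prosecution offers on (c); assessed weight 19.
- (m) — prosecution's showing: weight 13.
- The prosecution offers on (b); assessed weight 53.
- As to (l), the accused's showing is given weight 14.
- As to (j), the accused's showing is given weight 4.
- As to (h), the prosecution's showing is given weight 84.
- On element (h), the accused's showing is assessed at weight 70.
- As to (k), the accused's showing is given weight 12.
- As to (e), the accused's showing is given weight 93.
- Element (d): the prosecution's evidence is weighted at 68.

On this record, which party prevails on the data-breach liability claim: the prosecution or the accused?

accused

— Issue I —
Stage I.1 — burden on prosecution; standard: the balance of probabilities (weight is at least 52).
    (a): 44 < 52 [not met]
    (b): 53 ≥ 52 [met]
  Not every element is met, so the prosecution fails to carry Stage I.1.
The accused prevails on this issue.
— Issue II —
Stage II.1 — burden on prosecution; standard: a heightened civil standard (weight exceeds 79).
    (f): 84 > 79 [met]
  All elements met. The prosecution retains the burden for Stage II.2.
Stage II.2 — burden on prosecution; standard: any credible evidence (weight exceeds 23).
    (g): 28 > 23 [met]
    (h): 84 − 70 = 14 ≤ 23 [not met]
  Not every element is met, so the prosecution fails to carry Stage II.2.
The accused prevails on this issue.
— Issue III —
Stage III.1 — burden on prosecution; standard: clear and convincing evidence (weight is at least 78).
    (k): 97 − 12 = 85 ≥ 78 [met]
    (l): 93 − 14 = 79 ≥ 78 [met]
  All elements met. The prosecution retains the burden for Stage III.2.
Stage III.2 — burden on prosecution; standard: a prima facie showing (weight exceeds 19).
    (m): 13 ≤ 19 [not met]
  Not every element is met, so the prosecution fails to carry Stage III.2.
The analysis ends at Stage III.2; the accused prevails on this issue.
Per-issue: Issue I → accused; Issue II → accused; Issue III → accused. The prosecution must prevail on at least one issue; overall, the accused prevails.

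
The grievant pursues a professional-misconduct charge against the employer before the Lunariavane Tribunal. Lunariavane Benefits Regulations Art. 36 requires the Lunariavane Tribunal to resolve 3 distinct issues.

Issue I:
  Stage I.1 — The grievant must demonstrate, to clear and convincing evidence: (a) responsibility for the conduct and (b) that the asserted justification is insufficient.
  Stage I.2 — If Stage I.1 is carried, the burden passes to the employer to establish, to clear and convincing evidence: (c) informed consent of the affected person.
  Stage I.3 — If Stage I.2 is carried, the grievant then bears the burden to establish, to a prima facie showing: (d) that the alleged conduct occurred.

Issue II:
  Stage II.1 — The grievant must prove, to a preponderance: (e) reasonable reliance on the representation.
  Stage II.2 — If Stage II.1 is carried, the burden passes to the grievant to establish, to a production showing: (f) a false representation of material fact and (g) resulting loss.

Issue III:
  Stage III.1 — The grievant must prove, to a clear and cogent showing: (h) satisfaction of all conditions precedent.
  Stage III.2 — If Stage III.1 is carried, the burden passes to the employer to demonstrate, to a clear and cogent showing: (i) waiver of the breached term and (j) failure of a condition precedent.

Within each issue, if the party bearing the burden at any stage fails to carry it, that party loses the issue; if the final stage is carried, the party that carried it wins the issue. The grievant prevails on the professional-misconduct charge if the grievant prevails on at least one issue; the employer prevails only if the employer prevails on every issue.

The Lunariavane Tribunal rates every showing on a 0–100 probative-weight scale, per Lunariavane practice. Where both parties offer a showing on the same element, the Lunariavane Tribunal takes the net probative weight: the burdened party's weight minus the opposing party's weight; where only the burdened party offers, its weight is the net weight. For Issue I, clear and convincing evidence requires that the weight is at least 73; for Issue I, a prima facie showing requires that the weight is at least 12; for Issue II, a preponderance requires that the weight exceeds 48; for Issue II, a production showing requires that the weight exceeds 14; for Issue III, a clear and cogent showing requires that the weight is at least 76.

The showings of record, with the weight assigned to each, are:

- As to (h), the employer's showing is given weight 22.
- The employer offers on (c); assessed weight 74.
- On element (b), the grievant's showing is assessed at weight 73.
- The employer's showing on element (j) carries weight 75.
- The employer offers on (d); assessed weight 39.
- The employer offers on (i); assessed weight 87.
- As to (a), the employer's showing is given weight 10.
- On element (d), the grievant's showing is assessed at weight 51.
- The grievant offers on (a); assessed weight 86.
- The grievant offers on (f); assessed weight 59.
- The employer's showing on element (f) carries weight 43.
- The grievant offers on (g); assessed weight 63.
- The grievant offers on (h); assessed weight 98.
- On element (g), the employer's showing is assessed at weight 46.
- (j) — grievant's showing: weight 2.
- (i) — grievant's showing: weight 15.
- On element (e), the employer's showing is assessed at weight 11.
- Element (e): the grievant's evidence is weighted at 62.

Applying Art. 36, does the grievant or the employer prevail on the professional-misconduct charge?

grievant

— Issue I —
At Stage I.1 the grievant must meet clear and convincing evidence (weight is at least 73): on (a) the weight is 86 less the opposing 10 gives net 76, which does reach 73, so (a) meets the standard; on (b) the weight is 73, which does reach 73, so (b) meets the standard.
  Stage I.1 is satisfied; the onus moves to the employer.
At Stage I.2 the employer must meet clear and convincing evidence (weight is at least 73): on (c) the weight is 74, which does reach 73, so (c) meets the standard.
  Stage I.2 carried; the burden shifts to the grievant.
At Stage I.3 the grievant must meet a prima facie showing (weight is at least 12): on (d) the weight is 51 less the opposing 39 gives net 12, ≥ 12, so (d) meets the standard.
  The grievant carries the last stage.
Every stage carried; the grievant prevails on this issue.
— Issue II —
Stage II.1 — burden on grievant; standard: a preponderance (weight exceeds 48).
    (e): 62 − 11 = 51 > 48 [met]
  Stage II.1 carried; the burden remains with the grievant.
Stage II.2 — burden on grievant; standard: a production showing (weight exceeds 14).
    (f): 59 − 43 = 16 > 14 [met]
    (g): 63 − 46 = 17 > 14 [met]
  The grievant carries the last stage.
All stages carried — the grievant prevails on this issue.
— Issue III —
Stage III.1 — burden on grievant; standard: a clear and cogent showing (weight is at least 76).
    (h): 98 − 22 = 76 ≥ 76 [met]
  All elements met. The burden passes to the employer.
Stage III.2 — burden on employer; standard: a clear and cogent showing (weight is at least 76).
    (i): 87 − 15 = 72 < 76 [not met]
    (j): 75 − 2 = 73 < 76 [not met]
  Not every element is met, so the employer fails to carry Stage III.2.
The analysis ends at Stage III.2; the grievant prevails on this issue.
Per-issue: Issue I → grievant; Issue II → grievant; Issue III → grievant. The grievant must prevail on at least one issue; overall, the grievant prevails.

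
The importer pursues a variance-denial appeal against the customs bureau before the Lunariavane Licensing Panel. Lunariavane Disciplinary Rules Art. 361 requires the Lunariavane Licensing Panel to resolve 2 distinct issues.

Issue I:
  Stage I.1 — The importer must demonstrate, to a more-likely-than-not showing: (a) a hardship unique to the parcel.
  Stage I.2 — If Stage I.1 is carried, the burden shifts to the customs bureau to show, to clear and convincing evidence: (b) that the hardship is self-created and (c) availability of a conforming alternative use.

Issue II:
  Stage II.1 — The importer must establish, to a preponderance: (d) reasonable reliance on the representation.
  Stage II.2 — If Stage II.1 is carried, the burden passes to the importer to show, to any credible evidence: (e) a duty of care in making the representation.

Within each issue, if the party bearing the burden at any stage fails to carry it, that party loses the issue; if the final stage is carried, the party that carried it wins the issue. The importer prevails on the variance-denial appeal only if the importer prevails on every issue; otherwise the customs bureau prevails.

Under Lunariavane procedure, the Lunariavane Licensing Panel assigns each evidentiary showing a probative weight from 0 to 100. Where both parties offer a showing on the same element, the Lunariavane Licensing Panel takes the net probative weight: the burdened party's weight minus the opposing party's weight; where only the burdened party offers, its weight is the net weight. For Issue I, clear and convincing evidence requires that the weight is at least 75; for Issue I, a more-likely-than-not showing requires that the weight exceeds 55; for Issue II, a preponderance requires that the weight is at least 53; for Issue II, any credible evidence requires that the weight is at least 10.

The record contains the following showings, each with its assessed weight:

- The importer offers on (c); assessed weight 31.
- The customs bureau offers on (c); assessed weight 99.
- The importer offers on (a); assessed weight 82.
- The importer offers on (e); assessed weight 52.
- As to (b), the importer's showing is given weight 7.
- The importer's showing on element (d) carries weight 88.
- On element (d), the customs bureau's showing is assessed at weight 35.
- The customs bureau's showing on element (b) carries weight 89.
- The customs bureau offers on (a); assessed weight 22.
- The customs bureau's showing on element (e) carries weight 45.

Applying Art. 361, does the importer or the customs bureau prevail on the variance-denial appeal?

— Issue I —
Stage I.1 (importer, a more-likely-than-not showing, weight exceeds 55): (a) net 82−22=60 > 55 — meets.
  Stage I.1 is satisfied; the onus moves to the customs bureau.
Stage I.2 (customs bureau, clear and convincing evidence, weight is at least 75): (b) net 89−7=82 ≥ 75 — meets; (c) net 99−31=68 < 75 — fails.
  Stage I.2 not carried; the customs bureau fails its burden.
So the importer prevails on this issue.
— Issue II —
Stage II.1 — burden on importer; standard: a preponderance (weight is at least 53).
    (d): 88 − 35 = 53 ≥ 53 [met]
  Stage II.1 is satisfied; the importer continues to bear the burden.
Stage II.2 — burden on importer; standard: any credible evidence (weight is at least 10).
    (e): 52 − 45 = 7 < 10 [not met]
  Stage II.2 not carried; the importer fails its burden.
The customs bureau prevails on this issue.
Per-issue: Issue I → importer; Issue II → customs bureau. The importer must prevail on every issue; overall, the customs bureau prevails.

customs bureau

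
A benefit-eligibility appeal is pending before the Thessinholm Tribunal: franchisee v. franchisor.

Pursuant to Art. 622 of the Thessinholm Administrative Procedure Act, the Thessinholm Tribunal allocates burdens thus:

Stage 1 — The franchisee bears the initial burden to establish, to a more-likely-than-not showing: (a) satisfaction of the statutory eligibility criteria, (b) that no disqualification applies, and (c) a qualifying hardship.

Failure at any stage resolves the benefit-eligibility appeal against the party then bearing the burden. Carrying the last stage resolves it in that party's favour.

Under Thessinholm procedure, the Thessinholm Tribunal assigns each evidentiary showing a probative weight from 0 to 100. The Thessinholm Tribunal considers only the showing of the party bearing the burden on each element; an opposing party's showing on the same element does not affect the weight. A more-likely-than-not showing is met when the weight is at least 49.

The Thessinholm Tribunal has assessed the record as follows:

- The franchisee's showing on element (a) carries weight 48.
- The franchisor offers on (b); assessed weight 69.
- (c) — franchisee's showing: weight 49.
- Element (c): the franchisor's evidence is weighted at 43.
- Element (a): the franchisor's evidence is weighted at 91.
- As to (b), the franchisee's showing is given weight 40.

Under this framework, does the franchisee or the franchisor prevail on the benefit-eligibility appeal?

At Stage 1 the franchisee must meet a more-likely-than-not showing (weight is at least 49): on (a) the weight is 48 (the franchisor's 91 is given no effect), which does not reach 49, so (a) does not meet the standard; on (b) the weight is 40 (the franchisor's 69 is given no effect), < 49, so (b) does not meet the standard; on (c) the weight is 49 (the franchisor's 43 is given no effect), ≥ 49, so (c) meets the standard.
  The franchisee does not carry Stage 1.
The franchisor prevails.

franchisor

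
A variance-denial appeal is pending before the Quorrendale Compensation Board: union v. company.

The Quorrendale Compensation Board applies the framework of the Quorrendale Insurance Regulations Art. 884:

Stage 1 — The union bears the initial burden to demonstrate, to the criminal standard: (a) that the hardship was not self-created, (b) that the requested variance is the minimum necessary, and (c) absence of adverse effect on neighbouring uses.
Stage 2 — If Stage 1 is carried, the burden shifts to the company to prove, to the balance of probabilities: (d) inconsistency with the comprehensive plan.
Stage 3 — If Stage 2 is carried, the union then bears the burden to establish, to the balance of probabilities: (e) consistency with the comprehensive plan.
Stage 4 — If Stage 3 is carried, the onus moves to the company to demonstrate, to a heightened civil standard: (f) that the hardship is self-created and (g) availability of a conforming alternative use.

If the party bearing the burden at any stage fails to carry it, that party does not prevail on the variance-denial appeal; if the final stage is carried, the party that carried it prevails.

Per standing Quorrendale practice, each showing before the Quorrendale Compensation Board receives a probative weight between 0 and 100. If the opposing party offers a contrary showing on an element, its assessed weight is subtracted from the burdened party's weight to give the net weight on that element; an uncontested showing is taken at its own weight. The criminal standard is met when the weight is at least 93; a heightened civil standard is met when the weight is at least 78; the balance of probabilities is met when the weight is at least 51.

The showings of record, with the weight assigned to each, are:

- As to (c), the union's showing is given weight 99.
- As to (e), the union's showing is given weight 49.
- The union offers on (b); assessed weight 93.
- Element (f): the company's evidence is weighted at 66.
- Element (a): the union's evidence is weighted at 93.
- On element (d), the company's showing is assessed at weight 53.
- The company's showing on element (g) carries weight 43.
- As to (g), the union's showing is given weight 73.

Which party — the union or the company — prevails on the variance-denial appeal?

Stage 1 — burden on union; standard: the criminal standard (weight is at least 93).
    (a): 93 ≥ 93 [met]
    (b): 93 ≥ 93 [met]
    (c): 99 ≥ 93 [met]
  The union carries Stage 1; the company now bears the burden.
Stage 2 — burden on company; standard: the balance of probabilities (weight is at least 51).
    (d): 53 ≥ 51 [met]
  All elements met. The burden passes to the union.
Stage 3 — burden on union; standard: the balance of probabilities (weight is at least 51).
    (e): 49 < 51 [not met]
  The union does not carry Stage 3.
So the company prevails.

company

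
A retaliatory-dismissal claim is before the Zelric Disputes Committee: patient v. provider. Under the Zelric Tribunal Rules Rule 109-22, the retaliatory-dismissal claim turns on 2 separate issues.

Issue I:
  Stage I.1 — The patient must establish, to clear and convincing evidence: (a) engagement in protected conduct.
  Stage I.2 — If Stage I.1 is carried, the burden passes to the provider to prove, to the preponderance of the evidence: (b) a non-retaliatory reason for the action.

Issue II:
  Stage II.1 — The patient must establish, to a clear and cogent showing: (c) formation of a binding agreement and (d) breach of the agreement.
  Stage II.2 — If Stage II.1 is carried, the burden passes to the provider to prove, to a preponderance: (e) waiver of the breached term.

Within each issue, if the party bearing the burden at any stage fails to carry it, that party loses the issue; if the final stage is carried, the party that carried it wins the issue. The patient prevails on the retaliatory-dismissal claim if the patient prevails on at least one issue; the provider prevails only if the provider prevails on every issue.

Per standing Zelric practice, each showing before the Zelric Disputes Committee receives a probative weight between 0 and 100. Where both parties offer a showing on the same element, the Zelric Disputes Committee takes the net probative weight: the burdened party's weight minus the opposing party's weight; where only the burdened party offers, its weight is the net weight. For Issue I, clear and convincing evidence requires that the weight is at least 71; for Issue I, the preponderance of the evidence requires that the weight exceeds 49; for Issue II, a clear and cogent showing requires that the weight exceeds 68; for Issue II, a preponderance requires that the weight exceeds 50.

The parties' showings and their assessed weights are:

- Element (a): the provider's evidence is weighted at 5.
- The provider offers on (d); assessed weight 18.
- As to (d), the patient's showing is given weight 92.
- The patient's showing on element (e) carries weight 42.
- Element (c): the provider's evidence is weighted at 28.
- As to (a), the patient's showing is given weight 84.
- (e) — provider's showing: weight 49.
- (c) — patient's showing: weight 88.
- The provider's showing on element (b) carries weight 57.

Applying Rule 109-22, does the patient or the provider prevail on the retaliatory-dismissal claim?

provider

— Issue I —
At Stage I.1 the patient must meet clear and convincing evidence (weight is at least 71): on (a) the weight is 84 less the opposing 5 gives net 79, ≥ 71, so (a) meets the standard.
  All elements met. The burden passes to the provider.
At Stage I.2 the provider must meet the preponderance of the evidence (weight exceeds 49): on (b) the weight is 57, which does exceed 49, so (b) meets the standard.
  All elements met at the final stage.
Every stage carried; the provider prevails on this issue.
— Issue II —
Stage II.1 — burden on patient; standard: a clear and cogent showing (weight exceeds 68).
    (c): 88 − 28 = 60 ≤ 68 [not met]
    (d): 92 − 18 = 74 > 68 [met]
  Stage II.1 not carried; the patient fails its burden.
So the provider prevails on this issue.
Per-issue: Issue I → provider; Issue II → provider. The patient must prevail on at least one issue; overall, the provider prevails.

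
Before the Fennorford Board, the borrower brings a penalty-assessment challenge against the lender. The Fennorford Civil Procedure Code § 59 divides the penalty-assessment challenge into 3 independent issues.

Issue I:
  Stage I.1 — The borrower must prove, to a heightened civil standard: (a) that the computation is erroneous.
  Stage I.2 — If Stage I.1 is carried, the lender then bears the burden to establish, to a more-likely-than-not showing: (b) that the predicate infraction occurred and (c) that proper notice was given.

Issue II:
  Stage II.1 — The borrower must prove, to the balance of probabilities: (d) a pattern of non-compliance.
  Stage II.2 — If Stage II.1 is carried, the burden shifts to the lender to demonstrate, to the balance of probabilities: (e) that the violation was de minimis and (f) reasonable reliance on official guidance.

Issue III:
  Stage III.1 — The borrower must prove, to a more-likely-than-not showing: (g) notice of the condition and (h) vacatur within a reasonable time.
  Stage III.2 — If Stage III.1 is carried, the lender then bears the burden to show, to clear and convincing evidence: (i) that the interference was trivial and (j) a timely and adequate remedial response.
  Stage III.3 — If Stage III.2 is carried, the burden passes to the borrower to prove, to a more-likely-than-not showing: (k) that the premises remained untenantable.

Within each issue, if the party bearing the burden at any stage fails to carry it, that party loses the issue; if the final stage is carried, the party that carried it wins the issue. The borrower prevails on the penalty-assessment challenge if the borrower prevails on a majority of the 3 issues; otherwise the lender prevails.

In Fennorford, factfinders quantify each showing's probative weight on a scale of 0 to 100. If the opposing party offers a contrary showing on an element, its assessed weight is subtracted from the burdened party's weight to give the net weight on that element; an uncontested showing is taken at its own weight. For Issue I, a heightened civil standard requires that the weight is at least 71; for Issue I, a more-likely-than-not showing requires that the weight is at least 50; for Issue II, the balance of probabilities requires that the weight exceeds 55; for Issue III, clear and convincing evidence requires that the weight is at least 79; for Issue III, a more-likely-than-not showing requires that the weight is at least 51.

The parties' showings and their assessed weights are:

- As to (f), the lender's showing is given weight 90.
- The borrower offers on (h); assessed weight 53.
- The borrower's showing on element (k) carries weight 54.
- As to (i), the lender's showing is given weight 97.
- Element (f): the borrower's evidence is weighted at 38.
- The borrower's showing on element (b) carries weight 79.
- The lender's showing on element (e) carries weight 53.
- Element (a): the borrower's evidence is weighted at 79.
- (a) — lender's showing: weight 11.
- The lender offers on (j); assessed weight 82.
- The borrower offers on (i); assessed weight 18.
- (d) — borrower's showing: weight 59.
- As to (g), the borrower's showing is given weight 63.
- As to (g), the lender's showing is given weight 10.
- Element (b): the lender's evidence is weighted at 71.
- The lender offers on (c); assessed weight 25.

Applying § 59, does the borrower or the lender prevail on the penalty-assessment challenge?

borrower

— Issue I —
Stage I.1 — burden on borrower; standard: a heightened civil standard (weight is at least 71).
    (a): 79 − 11 = 68 < 71 [not met]
  The borrower does not carry Stage I.1.
The lender prevails on this issue.
— Issue II —
At Stage II.1 the borrower must meet the balance of probabilities (weight exceeds 55): on (d) the weight is 59, which does exceed 55, so (d) meets the standard.
  Stage II.1 is satisfied; the onus moves to the lender.
At Stage II.2 the lender must meet the balance of probabilities (weight exceeds 55): on (e) the weight is 53, ≤ 55, so (e) does not meet the standard; on (f) the weight is 90 less the opposing 38 gives net 52, which does not exceed 55, so (f) does not meet the standard.
  Stage II.2 not carried; the lender fails its burden.
The borrower prevails on this issue.
— Issue III —
At Stage III.1 the borrower must meet a more-likely-than-not showing (weight is at least 51): on (g) the weight is 63 less the opposing 10 gives net 53, which does reach 51, so (g) meets the standard; on (h) the weight is 53, ≥ 51, so (h) meets the standard.
  All elements met. The burden passes to the lender.
At Stage III.2 the lender must meet clear and convincing evidence (weight is at least 79): on (i) the weight is 97 less the opposing 18 gives net 79, which does reach 79, so (i) meets the standard; on (j) the weight is 82, which does reach 79, so (j) meets the standard.
  The lender carries Stage III.2; the borrower now bears the burden.
At Stage III.3 the borrower must meet a more-likely-than-not showing (weight is at least 51): on (k) the weight is 54, ≥ 51, so (k) meets the standard.
  Stage III.3 carried; the final stage is satisfied.
With every stage satisfied, the borrower prevails on this issue.
Per-issue: Issue I → lender; Issue II → borrower; Issue III → borrower. The borrower must prevail on a majority of issues; overall, the borrower prevails.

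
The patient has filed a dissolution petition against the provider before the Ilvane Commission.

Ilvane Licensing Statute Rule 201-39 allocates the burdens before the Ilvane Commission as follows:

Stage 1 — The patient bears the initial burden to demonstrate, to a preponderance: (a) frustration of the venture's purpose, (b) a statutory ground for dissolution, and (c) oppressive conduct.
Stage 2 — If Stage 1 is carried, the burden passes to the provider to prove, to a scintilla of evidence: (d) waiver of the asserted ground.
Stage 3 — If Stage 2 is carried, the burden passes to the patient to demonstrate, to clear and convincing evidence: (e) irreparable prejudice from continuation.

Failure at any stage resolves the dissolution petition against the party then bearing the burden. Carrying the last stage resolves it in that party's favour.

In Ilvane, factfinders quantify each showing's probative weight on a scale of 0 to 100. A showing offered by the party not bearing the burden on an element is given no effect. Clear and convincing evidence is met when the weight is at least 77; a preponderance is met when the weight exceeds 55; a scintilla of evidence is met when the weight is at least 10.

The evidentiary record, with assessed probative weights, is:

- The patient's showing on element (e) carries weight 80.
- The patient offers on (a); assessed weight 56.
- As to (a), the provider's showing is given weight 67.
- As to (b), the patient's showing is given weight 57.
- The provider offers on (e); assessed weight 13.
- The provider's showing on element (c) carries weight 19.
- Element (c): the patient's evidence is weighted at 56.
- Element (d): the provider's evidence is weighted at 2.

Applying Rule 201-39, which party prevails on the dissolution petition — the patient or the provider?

patient

At Stage 1 the patient must meet a preponderance (weight exceeds 55): on (a) the weight is 56 (the provider's 67 is given no effect), which does exceed 55, so (a) meets the standard; on (b) the weight is 57, which does exceed 55, so (b) meets the standard; on (c) the weight is 56 (the provider's 19 is given no effect), which does exceed 55, so (c) meets the standard.
  Stage 1 is satisfied; the onus moves to the provider.
At Stage 2 the provider must meet a scintilla of evidence (weight is at least 10): on (d) the weight is 2, which does not reach 10, so (d) does not meet the standard.
  The provider does not carry Stage 2.
So the patient prevails.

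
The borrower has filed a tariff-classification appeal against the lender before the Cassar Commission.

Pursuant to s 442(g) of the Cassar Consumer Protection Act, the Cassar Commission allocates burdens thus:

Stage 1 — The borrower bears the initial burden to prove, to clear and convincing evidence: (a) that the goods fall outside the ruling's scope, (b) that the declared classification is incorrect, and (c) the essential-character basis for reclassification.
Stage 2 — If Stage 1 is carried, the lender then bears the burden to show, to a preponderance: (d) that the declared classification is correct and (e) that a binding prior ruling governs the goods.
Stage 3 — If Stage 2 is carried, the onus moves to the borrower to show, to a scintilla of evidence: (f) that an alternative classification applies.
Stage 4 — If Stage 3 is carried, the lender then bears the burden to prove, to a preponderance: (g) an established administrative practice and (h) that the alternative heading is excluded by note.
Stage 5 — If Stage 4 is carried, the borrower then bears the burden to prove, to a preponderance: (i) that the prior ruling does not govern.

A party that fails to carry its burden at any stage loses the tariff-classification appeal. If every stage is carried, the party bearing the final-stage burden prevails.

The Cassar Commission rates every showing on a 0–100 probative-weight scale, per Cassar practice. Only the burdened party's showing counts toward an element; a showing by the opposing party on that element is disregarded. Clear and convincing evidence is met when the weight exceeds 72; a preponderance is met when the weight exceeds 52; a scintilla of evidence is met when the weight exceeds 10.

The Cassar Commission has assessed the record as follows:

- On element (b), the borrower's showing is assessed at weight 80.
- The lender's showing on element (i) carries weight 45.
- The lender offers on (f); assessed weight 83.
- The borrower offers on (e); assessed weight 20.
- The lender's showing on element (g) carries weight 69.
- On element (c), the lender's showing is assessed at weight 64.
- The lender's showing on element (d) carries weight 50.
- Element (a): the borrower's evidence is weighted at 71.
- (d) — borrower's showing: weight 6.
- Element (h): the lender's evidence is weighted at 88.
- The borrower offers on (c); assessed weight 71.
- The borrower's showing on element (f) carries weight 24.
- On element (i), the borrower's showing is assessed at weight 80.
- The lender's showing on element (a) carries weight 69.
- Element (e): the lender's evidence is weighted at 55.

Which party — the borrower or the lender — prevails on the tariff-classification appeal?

Stage 1 (borrower, clear and convincing evidence, weight exceeds 72): (a) 71 (lender's 69 disregarded) ≤ 72 — fails; (b) 80 > 72 — meets; (c) 71 (lender's 64 disregarded) ≤ 72 — fails.
  The borrower does not carry Stage 1.
The lender prevails.

lender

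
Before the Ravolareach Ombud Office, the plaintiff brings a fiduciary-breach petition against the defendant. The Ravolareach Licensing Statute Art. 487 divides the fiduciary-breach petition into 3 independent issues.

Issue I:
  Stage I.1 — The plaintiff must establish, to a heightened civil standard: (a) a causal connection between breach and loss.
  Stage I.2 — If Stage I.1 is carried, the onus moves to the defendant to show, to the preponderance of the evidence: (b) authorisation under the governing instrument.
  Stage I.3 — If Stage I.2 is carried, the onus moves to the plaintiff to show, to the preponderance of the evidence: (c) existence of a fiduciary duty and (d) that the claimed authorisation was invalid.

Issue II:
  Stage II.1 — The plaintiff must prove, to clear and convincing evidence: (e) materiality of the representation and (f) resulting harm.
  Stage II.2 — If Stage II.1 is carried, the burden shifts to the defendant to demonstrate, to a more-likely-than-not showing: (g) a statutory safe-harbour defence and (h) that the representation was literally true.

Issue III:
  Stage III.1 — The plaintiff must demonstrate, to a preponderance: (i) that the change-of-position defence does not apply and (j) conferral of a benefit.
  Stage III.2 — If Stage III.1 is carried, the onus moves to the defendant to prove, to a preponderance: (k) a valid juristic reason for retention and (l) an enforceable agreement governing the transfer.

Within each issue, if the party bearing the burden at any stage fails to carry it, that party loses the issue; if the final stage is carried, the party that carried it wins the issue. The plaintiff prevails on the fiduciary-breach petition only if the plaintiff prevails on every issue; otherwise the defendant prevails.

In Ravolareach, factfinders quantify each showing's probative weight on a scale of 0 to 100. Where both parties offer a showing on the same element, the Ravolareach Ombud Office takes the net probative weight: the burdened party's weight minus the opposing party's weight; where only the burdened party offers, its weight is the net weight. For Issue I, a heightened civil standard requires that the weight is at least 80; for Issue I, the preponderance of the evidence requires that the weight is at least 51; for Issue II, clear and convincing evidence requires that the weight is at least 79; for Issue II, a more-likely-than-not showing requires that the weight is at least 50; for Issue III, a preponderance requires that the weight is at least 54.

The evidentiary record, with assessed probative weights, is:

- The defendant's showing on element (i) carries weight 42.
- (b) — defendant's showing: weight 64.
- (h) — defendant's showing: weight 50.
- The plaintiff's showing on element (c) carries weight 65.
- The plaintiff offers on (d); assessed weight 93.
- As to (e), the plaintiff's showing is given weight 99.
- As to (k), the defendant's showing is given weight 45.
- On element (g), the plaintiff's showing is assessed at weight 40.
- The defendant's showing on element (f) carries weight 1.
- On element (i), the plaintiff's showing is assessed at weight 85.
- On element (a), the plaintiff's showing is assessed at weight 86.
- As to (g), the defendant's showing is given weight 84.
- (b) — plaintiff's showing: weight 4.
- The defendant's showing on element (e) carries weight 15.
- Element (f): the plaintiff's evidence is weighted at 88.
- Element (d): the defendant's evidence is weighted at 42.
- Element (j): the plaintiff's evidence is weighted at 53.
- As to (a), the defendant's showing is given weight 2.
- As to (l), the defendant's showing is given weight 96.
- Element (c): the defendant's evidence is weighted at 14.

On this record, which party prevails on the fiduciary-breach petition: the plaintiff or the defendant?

defendant

— Issue I —
At Stage I.1 the plaintiff must meet a heightened civil standard (weight is at least 80): on (a) the weight is 86 less the opposing 2 gives net 84, which does reach 80, so (a) meets the standard.
  Stage I.1 carried; the burden shifts to the defendant.
At Stage I.2 the defendant must meet the preponderance of the evidence (weight is at least 51): on (b) the weight is 64 less the opposing 4 gives net 60, which does reach 51, so (b) meets the standard.
  All elements met. The burden passes to the plaintiff.
At Stage I.3 the plaintiff must meet the preponderance of the evidence (weight is at least 51): on (c) the weight is 65 less the opposing 14 gives net 51, which does reach 51, so (c) meets the standard; on (d) the weight is 93 less the opposing 42 gives net 51, which does reach 51, so (d) meets the standard.
  Stage I.3 carried; the final stage is satisfied.
Every stage carried; the plaintiff prevails on this issue.
— Issue II —
At Stage II.1 the plaintiff must meet clear and convincing evidence (weight is at least 79): on (e) the weight is 99 less the opposing 15 gives net 84, which does reach 79, so (e) meets the standard; on (f) the weight is 88 less the opposing 1 gives net 87, which does reach 79, so (f) meets the standard.
  Stage II.1 is satisfied; the onus moves to the defendant.
At Stage II.2 the defendant must meet a more-likely-than-not showing (weight is at least 50): on (g) the weight is 84 less the opposing 40 gives net 44, which does not reach 50, so (g) does not meet the standard; on (h) the weight is 50, which does reach 50, so (h) meets the standard.
  Not every element is met, so the defendant fails to carry Stage II.2.
So the plaintiff prevails on this issue.
— Issue III —
At Stage III.1 the plaintiff must meet a preponderance (weight is at least 54): on (i) the weight is 85 less the opposing 42 gives net 43, < 54, so (i) does not meet the standard; on (j) the weight is 53, < 54, so (j) does not meet the standard.
  Stage III.1 not carried; the plaintiff fails its burden.
The analysis ends at Stage III.1; the defendant prevails on this issue.
Per-issue: Issue I → plaintiff; Issue II → plaintiff; Issue III → defendant. The plaintiff must prevail on every issue; overall, the defendant prevails.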